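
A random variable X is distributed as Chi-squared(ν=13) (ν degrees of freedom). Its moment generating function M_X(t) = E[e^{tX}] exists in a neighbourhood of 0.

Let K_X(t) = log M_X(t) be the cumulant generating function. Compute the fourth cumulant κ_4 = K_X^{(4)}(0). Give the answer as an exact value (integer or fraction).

κ_4 = D^4[K](0) = 624

M_X(t) = (1 - 2*t)^(-13/2)
K_X(t) = log M_X(t) = -13*log(1 - 2*t)/2
D^4[K](t) = 624/(16*t^4 - 32*t^3 + 24*t^2 - 8*t + 1)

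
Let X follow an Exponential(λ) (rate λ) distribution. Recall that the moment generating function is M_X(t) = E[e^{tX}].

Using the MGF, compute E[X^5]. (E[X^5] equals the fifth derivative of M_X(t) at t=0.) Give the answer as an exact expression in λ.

E[X^5] = M′′′′′(0) = 120/λ^5

M_X(t) = λ/(λ - t)
M′(t) = λ/(λ^2 - 2*λ*t + t^2)
M′′(t) = -2*λ/(-λ^3 + 3*λ^2*t - 3*λ*t^2 + t^3)
M′′′(t) = 6*λ/(λ^4 - 4*λ^3*t + 6*λ^2*t^2 - 4*λ*t^3 + t^4)
M′′′′(t) = -24*λ/(-λ^5 + 5*λ^4*t - 10*λ^3*t^2 + 10*λ^2*t^3 - 5*λ*t^4 + t^5)
M′′′′′(t) = 120*λ/(λ^6 - 6*λ^5*t + 15*λ^4*t^2 - 20*λ^3*t^3 + 15*λ^2*t^4 - 6*λ*t^5 + t^6)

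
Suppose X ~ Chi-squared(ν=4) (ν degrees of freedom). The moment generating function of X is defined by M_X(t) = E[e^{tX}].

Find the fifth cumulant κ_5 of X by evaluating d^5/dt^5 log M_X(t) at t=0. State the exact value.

M_X(t) = (1 - 2*t)^(-2)
K_X(t) = log M_X(t) = -2*log(1 - 2*t)
K^(5)(t) = -1536/(32*t^5 - 80*t^4 + 80*t^3 - 40*t^2 + 10*t - 1)

κ_5 = K^(5)(0) = 1536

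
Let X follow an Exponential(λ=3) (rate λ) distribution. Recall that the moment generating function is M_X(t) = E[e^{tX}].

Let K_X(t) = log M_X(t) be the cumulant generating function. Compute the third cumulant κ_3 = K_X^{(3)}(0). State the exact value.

κ_3 = K′′′(0) = 2/27

M_X(t) = 3/(3 - t)
K_X(t) = log M_X(t) = -log(3 - t) + log(3)
K′(t) = -1/(t - 3)
K′′(t) = 1/(t^2 - 6*t + 9)
K′′′(t) = -2/(t^3 - 9*t^2 + 27*t - 27)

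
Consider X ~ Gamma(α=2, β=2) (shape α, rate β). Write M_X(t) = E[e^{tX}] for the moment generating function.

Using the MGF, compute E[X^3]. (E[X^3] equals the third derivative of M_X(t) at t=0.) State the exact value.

M_X(t) = 4/(2 - t)^2
D^3[M](t) = -96/(t^5 - 10*t^4 + 40*t^3 - 80*t^2 + 80*t - 32)

E[X^3] = D^3[M](0) = 3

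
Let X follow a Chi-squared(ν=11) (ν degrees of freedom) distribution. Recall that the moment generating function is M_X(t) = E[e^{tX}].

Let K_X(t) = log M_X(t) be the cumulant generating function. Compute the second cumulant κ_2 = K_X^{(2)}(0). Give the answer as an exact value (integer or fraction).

M_X(t) = (1 - 2*t)^(-11/2)
K_X(t) = log M_X(t) = -11*log(1 - 2*t)/2
K^(2)(t) = 22/(4*t^2 - 4*t + 1)

κ_2 = K^(2)(0) = 22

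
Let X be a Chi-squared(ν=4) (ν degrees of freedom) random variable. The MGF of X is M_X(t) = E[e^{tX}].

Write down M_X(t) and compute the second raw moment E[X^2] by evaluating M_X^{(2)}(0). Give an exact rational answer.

E[X^2] = M^(2)(0) = 24

M_X(t) = (1 - 2*t)^(-2)
M^(2)(t) = 24/(16*t^4 - 32*t^3 + 24*t^2 - 8*t + 1)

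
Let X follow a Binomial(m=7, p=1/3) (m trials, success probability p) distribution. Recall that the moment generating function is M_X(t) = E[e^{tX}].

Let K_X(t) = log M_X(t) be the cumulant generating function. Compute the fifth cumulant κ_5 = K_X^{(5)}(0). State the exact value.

κ_5 = K^(5)(0) = -70/81

M_X(t) = (e^(t)/3 + 2/3)^7
K_X(t) = log M_X(t) = 7*log(e^(t)/3 + 2/3)
K^(5)(t) = (-14*e^(4*t) + 308*e^(3*t) - 616*e^(2*t) + 112*e^(t))/(e^(5*t) + 10*e^(4*t) + 40*e^(3*t) + 80*e^(2*t) + 80*e^(t) + 32)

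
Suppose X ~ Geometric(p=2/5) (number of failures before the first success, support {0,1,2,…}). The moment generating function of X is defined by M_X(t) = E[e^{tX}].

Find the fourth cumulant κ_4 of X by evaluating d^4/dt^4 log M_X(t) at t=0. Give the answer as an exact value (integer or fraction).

κ_4 = K^(4)(0) = 705/8

M_X(t) = 2/(5*(1 - 3*e^(t)/5))
K_X(t) = log M_X(t) = -log(1 - 3*e^(t)/5) - log(5) + log(2)
K^(4)(t) = (135*e^(3*t) + 900*e^(2*t) + 375*e^(t))/(81*e^(4*t) - 540*e^(3*t) + 1350*e^(2*t) - 1500*e^(t) + 625)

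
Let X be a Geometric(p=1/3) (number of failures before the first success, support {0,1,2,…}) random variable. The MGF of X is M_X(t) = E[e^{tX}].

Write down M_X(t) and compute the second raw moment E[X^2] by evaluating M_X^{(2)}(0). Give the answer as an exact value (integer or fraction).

E[X^2] = M′′(0) = 10

M_X(t) = 1/(3*(1 - 2*e^(t)/3))
M′(t) = 2*e^(t)/(4*e^(2*t) - 12*e^(t) + 9)
M′′(t) = (-4*e^(2*t) - 6*e^(t))/(8*e^(3*t) - 36*e^(2*t) + 54*e^(t) - 27)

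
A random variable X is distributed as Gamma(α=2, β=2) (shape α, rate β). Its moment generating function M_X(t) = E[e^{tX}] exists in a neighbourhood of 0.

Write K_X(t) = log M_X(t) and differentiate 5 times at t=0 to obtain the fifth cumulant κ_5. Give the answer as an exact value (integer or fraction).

M_X(t) = 4/(2 - t)^2
K_X(t) = log M_X(t) = -2*log(2 - t) + 2*log(2)
K^(5)(t) = -48/(t^5 - 10*t^4 + 40*t^3 - 80*t^2 + 80*t - 32)

κ_5 = K^(5)(0) = 3/2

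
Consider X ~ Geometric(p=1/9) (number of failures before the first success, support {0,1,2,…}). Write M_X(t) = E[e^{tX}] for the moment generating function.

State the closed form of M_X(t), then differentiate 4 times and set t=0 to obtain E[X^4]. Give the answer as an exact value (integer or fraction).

E[X^4] = d^4M/dt^4 |_{t=0} = 117640

M_X(t) = 1/(9*(1 - 8*e^(t)/9))
dM/dt = 8*e^(t)/(64*e^(2*t) - 144*e^(t) + 81)
d^2M/dt^2 = (-64*e^(2*t) - 72*e^(t))/(512*e^(3*t) - 1728*e^(2*t) + 1944*e^(t) - 729)
d^3M/dt^3 = (512*e^(3*t) + 2304*e^(2*t) + 648*e^(t))/(4096*e^(4*t) - 18432*e^(3*t) + 31104*e^(2*t) - 23328*e^(t) + 6561)
d^4M/dt^4 = (-4096*e^(4*t) - 50688*e^(3*t) - 57024*e^(2*t) - 5832*e^(t))/(32768*e^(5*t) - 184320*e^(4*t) + 414720*e^(3*t) - 466560*e^(2*t) + 262440*e^(t) - 59049)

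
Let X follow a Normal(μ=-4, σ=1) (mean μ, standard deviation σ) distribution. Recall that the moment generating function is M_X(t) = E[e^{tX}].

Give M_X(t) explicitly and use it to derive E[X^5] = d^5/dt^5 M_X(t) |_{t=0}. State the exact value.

M_X(t) = e^(t^2/2 - 4*t)
M^(5)(t) = (t^5*e^(t^2/2) - 20*t^4*e^(t^2/2) + 170*t^3*e^(t^2/2) - 760*t^2*e^(t^2/2) + 1775*t*e^(t^2/2) - 1724*e^(t^2/2))*e^(-4*t)

E[X^5] = M^(5)(0) = -1724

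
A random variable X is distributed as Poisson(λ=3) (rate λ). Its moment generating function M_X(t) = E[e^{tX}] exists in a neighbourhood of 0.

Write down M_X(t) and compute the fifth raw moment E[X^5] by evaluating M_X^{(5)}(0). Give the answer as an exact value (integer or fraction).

M_X(t) = e^(3*e^(t) - 3)
D^5[M](t) = (243*e^(5*t)*e^(3*e^(t)) + 810*e^(4*t)*e^(3*e^(t)) + 675*e^(3*t)*e^(3*e^(t)) + 135*e^(2*t)*e^(3*e^(t)) + 3*e^(t)*e^(3*e^(t)))*e^(-3)

E[X^5] = D^5[M](0) = 1866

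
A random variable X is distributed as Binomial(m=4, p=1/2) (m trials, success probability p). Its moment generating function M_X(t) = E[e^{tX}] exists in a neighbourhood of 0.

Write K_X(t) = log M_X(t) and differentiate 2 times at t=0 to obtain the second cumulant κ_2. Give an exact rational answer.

M_X(t) = (e^(t)/2 + 1/2)^4
K_X(t) = log M_X(t) = 4*log(e^(t)/2 + 1/2)
K^(2)(t) = 4*e^(t)/(e^(2*t) + 2*e^(t) + 1)

κ_2 = K^(2)(0) = 1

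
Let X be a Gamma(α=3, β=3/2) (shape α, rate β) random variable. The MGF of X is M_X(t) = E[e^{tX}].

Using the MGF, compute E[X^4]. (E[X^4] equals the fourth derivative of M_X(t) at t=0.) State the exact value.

E[X^4] = M′′′′(0) = 640/9

M_X(t) = 27/(8*(3/2 - t)^3)
M′(t) = 162/(16*t^4 - 96*t^3 + 216*t^2 - 216*t + 81)
M′′(t) = -1296/(32*t^5 - 240*t^4 + 720*t^3 - 1080*t^2 + 810*t - 243)
M′′′(t) = 12960/(64*t^6 - 576*t^5 + 2160*t^4 - 4320*t^3 + 4860*t^2 - 2916*t + 729)
M′′′′(t) = -155520/(128*t^7 - 1344*t^6 + 6048*t^5 - 15120*t^4 + 22680*t^3 - 20412*t^2 + 10206*t - 2187)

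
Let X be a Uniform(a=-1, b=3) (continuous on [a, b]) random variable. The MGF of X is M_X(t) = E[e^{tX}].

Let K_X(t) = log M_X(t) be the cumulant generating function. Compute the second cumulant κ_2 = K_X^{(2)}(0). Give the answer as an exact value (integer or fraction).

κ_2 = D^2[K](0) = 4/3

M_X(t) = (e^(3*t) - e^(-t))/(4*t)
K_X(t) = log M_X(t) = -log(t) + log(e^(3*t) - e^(-t)) - 2*log(2)
D^2[K](t) = (-16*t^2*e^(4*t) + e^(8*t) - 2*e^(4*t) + 1)/(t^2*e^(8*t) - 2*t^2*e^(4*t) + t^2)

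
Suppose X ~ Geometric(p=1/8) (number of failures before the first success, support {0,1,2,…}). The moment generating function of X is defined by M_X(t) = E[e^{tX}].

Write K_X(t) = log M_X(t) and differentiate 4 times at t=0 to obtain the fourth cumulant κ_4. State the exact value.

M_X(t) = 1/(8*(1 - 7*e^(t)/8))
K_X(t) = log M_X(t) = -log(1 - 7*e^(t)/8) - 3*log(2)
K^(4)(t) = (2744*e^(3*t) + 12544*e^(2*t) + 3584*e^(t))/(2401*e^(4*t) - 10976*e^(3*t) + 18816*e^(2*t) - 14336*e^(t) + 4096)

κ_4 = K^(4)(0) = 18872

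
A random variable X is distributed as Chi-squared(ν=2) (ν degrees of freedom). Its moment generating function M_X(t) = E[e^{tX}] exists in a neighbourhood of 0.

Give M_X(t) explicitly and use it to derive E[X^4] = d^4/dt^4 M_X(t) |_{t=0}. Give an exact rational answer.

E[X^4] = d^4M/dt^4 |_{t=0} = 384

M_X(t) = 1/(1 - 2*t)
dM/dt = 2/(4*t^2 - 4*t + 1)
d^2M/dt^2 = -8/(8*t^3 - 12*t^2 + 6*t - 1)
d^3M/dt^3 = 48/(16*t^4 - 32*t^3 + 24*t^2 - 8*t + 1)
d^4M/dt^4 = -384/(32*t^5 - 80*t^4 + 80*t^3 - 40*t^2 + 10*t - 1)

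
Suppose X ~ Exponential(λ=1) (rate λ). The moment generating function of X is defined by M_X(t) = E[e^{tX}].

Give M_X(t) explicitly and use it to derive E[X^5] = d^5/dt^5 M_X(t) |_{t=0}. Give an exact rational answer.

M_X(t) = 1/(1 - t)
M′(t) = 1/(t^2 - 2*t + 1)
M′′(t) = -2/(t^3 - 3*t^2 + 3*t - 1)
M′′′(t) = 6/(t^4 - 4*t^3 + 6*t^2 - 4*t + 1)
M′′′′(t) = -24/(t^5 - 5*t^4 + 10*t^3 - 10*t^2 + 5*t - 1)
M′′′′′(t) = 120/(t^6 - 6*t^5 + 15*t^4 - 20*t^3 + 15*t^2 - 6*t + 1)

E[X^5] = M′′′′′(0) = 120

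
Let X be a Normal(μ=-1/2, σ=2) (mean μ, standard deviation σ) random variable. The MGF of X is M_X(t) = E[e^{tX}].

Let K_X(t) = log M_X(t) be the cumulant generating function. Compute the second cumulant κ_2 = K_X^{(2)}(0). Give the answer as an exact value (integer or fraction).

M_X(t) = e^(2*t^2 - t/2)
K_X(t) = log M_X(t) = 2*t^2 - t/2
K′(t) = 4*t - 1/2
K′′(t) = 4

κ_2 = K′′(0) = 4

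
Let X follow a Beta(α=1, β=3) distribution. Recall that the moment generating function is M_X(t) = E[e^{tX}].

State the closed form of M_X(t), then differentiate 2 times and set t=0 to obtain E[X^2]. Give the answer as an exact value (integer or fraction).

M_X(t) = ₁F₁(1; 4; t)
D^2[M](t) = ₁F₁(3; 6; t)/10

E[X^2] = D^2[M](0) = 1/10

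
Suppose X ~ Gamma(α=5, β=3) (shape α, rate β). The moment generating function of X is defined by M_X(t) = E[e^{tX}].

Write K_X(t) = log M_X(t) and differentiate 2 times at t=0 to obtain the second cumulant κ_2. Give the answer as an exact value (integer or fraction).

M_X(t) = 243/(3 - t)^5
K_X(t) = log M_X(t) = -5*log(3 - t) + 5*log(3)
K′(t) = -5/(t - 3)
K′′(t) = 5/(t^2 - 6*t + 9)

κ_2 = K′′(0) = 5/9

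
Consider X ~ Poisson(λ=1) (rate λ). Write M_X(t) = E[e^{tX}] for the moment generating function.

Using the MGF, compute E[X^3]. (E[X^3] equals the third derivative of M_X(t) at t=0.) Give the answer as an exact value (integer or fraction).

E[X^3] = d^3M/dt^3 |_{t=0} = 5

M_X(t) = e^(e^(t) - 1)
dM/dt = e^(-1)*e^(t)*e^(e^(t))
d^2M/dt^2 = (e^(2*t)*e^(e^(t)) + e^(t)*e^(e^(t)))*e^(-1)
d^3M/dt^3 = (e^(3*t)*e^(e^(t)) + 3*e^(2*t)*e^(e^(t)) + e^(t)*e^(e^(t)))*e^(-1)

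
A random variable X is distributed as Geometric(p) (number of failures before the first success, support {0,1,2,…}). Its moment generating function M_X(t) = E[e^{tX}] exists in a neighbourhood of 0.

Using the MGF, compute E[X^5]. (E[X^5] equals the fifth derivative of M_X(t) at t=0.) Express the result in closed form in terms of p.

E[X^5] = M′′′′′(0) = -1 + 31/p - 180/p^2 + 390/p^3 - 360/p^4 + 120/p^5

M_X(t) = p/(-(1 - p)*e^(t) + 1)
M′(t) = (-p^2*e^(t) + p*e^(t))/(p^2*e^(2*t) - 2*p*e^(2*t) + 2*p*e^(t) + e^(2*t) - 2*e^(t) + 1)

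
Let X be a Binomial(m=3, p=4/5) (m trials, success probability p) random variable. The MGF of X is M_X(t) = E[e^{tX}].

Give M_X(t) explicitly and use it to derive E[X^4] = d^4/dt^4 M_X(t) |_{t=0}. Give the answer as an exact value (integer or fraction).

M_X(t) = (4*e^(t)/5 + 1/5)^3
dM/dt = 192*e^(3*t)/125 + 96*e^(2*t)/125 + 12*e^(t)/125
d^2M/dt^2 = 576*e^(3*t)/125 + 192*e^(2*t)/125 + 12*e^(t)/125
d^3M/dt^3 = 1728*e^(3*t)/125 + 384*e^(2*t)/125 + 12*e^(t)/125
d^4M/dt^4 = 5184*e^(3*t)/125 + 768*e^(2*t)/125 + 12*e^(t)/125

E[X^4] = d^4M/dt^4 |_{t=0} = 5964/125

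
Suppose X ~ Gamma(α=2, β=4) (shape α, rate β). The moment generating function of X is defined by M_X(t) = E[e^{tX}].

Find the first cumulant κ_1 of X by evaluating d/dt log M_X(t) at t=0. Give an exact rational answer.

κ_1 = dK/dt |_{t=0} = 1/2

M_X(t) = 16/(4 - t)^2
K_X(t) = log M_X(t) = -2*log(4 - t) + 4*log(2)
dK/dt = -2/(t - 4)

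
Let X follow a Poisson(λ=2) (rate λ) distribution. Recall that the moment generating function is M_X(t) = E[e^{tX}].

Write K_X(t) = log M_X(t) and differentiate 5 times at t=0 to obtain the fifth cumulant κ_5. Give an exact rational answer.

κ_5 = K′′′′′(0) = 2

M_X(t) = e^(2*e^(t) - 2)
K_X(t) = log M_X(t) = 2*e^(t) - 2
K′(t) = 2*e^(t)
K′′(t) = 2*e^(t)
K′′′(t) = 2*e^(t)
K′′′′(t) = 2*e^(t)
K′′′′′(t) = 2*e^(t)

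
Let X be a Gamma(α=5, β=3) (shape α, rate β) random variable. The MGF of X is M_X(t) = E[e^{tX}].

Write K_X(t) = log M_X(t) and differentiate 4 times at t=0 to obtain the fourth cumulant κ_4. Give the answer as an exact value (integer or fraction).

M_X(t) = 243/(3 - t)^5
K_X(t) = log M_X(t) = -5*log(3 - t) + 5*log(3)
dK/dt = -5/(t - 3)
d^2K/dt^2 = 5/(t^2 - 6*t + 9)
d^3K/dt^3 = -10/(t^3 - 9*t^2 + 27*t - 27)
d^4K/dt^4 = 30/(t^4 - 12*t^3 + 54*t^2 - 108*t + 81)

κ_4 = d^4K/dt^4 |_{t=0} = 10/27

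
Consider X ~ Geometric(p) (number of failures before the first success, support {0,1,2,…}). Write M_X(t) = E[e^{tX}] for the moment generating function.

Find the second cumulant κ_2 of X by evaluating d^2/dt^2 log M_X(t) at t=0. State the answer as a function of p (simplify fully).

M_X(t) = p/(-(1 - p)*e^(t) + 1)
K_X(t) = log M_X(t) = log(p) - log(-(1 - p)*e^(t) + 1)
dK/dt = (-p*e^(t) + e^(t))/(p*e^(t) - e^(t) + 1)
d^2K/dt^2 = (-p*e^(t) + e^(t))/(p^2*e^(2*t) - 2*p*e^(2*t) + 2*p*e^(t) + e^(2*t) - 2*e^(t) + 1)

κ_2 = d^2K/dt^2 |_{t=0} = (1 - p)/p^2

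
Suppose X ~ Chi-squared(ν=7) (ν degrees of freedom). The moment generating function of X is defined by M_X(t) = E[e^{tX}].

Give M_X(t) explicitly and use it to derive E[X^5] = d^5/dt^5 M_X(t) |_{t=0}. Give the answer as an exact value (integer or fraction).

M_X(t) = (1 - 2*t)^(-7/2)
dM/dt = 7/(16*t^4*√(1 - 2*t) - 32*t^3*√(1 - 2*t) + 24*t^2*√(1 - 2*t) - 8*t*√(1 - 2*t) + √(1 - 2*t))
d^2M/dt^2 = -63/(32*t^5*√(1 - 2*t) - 80*t^4*√(1 - 2*t) + 80*t^3*√(1 - 2*t) - 40*t^2*√(1 - 2*t) + 10*t*√(1 - 2*t) - √(1 - 2*t))
d^3M/dt^3 = 693/(64*t^6*√(1 - 2*t) - 192*t^5*√(1 - 2*t) + 240*t^4*√(1 - 2*t) - 160*t^3*√(1 - 2*t) + 60*t^2*√(1 - 2*t) - 12*t*√(1 - 2*t) + √(1 - 2*t))

E[X^5] = d^5M/dt^5 |_{t=0} = 135135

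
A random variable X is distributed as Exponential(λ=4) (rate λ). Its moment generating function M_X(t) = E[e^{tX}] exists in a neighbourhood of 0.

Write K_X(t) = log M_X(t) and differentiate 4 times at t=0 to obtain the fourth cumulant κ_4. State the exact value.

M_X(t) = 4/(4 - t)
K_X(t) = log M_X(t) = -log(4 - t) + 2*log(2)
K′(t) = -1/(t - 4)
K′′(t) = 1/(t^2 - 8*t + 16)
K′′′(t) = -2/(t^3 - 12*t^2 + 48*t - 64)
K′′′′(t) = 6/(t^4 - 16*t^3 + 96*t^2 - 256*t + 256)

κ_4 = K′′′′(0) = 3/128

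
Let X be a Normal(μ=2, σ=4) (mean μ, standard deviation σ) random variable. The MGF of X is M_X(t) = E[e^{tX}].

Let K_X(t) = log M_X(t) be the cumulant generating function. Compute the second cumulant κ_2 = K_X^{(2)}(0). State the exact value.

κ_2 = d^2K/dt^2 |_{t=0} = 16

M_X(t) = e^(8*t^2 + 2*t)
K_X(t) = log M_X(t) = 8*t^2 + 2*t
dK/dt = 16*t + 2
d^2K/dt^2 = 16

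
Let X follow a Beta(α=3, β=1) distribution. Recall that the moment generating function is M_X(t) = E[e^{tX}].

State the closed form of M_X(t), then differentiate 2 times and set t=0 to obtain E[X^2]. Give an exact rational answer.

M_X(t) = ₁F₁(3; 4; t)
M′(t) = 3*₁F₁(4; 5; t)/4
M′′(t) = 3*₁F₁(5; 6; t)/5

E[X^2] = M′′(0) = 3/5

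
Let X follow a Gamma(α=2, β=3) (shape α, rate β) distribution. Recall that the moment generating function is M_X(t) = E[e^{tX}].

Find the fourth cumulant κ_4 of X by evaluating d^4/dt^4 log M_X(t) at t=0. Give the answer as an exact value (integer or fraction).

κ_4 = d^4K/dt^4 |_{t=0} = 4/27

M_X(t) = 9/(3 - t)^2
K_X(t) = log M_X(t) = -2*log(3 - t) + 2*log(3)
dK/dt = -2/(t - 3)
d^2K/dt^2 = 2/(t^2 - 6*t + 9)
d^3K/dt^3 = -4/(t^3 - 9*t^2 + 27*t - 27)
d^4K/dt^4 = 12/(t^4 - 12*t^3 + 54*t^2 - 108*t + 81)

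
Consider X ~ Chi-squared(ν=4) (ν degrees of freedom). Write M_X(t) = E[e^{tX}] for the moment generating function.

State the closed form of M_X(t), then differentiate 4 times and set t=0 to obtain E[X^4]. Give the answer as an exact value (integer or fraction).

M_X(t) = (1 - 2*t)^(-2)
M′(t) = -4/(8*t^3 - 12*t^2 + 6*t - 1)
M′′(t) = 24/(16*t^4 - 32*t^3 + 24*t^2 - 8*t + 1)
M′′′(t) = -192/(32*t^5 - 80*t^4 + 80*t^3 - 40*t^2 + 10*t - 1)
M′′′′(t) = 1920/(64*t^6 - 192*t^5 + 240*t^4 - 160*t^3 + 60*t^2 - 12*t + 1)

E[X^4] = M′′′′(0) = 1920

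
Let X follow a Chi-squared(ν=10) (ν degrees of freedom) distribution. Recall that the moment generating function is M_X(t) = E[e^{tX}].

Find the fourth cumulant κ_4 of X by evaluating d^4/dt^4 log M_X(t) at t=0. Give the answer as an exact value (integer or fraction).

M_X(t) = (1 - 2*t)^(-5)
K_X(t) = log M_X(t) = -5*log(1 - 2*t)
D^4[K](t) = 480/(16*t^4 - 32*t^3 + 24*t^2 - 8*t + 1)

κ_4 = D^4[K](0) = 480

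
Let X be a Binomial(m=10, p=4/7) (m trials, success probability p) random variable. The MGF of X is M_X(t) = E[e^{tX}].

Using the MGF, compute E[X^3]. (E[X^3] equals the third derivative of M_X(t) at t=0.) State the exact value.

E[X^3] = D^3[M](0) = 78280/343

M_X(t) = (4*e^(t)/7 + 3/7)^10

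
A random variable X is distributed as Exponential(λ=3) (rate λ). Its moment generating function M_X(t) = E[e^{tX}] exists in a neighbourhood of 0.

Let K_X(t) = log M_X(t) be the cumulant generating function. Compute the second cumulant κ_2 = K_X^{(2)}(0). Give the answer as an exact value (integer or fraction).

κ_2 = D^2[K](0) = 1/9

M_X(t) = 3/(3 - t)
K_X(t) = log M_X(t) = -log(3 - t) + log(3)
D^2[K](t) = 1/(t^2 - 6*t + 9)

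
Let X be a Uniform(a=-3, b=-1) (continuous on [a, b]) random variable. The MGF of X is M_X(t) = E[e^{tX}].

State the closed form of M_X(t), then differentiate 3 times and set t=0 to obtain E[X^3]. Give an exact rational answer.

M_X(t) = (e^(-t) - e^(-3*t))/(2*t)
D^3[M](t) = (-t^3*e^(2*t) + 27*t^3 - 3*t^2*e^(2*t) + 27*t^2 - 6*t*e^(2*t) + 18*t - 6*e^(2*t) + 6)*e^(-3*t)/(2*t^4)

E[X^3] = D^3[M](0) = -10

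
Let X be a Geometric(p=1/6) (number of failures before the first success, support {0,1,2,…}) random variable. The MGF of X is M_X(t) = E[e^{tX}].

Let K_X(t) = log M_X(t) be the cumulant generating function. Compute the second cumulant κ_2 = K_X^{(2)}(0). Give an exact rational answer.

M_X(t) = 1/(6*(1 - 5*e^(t)/6))
K_X(t) = log M_X(t) = -log(1 - 5*e^(t)/6) - log(6)
D^2[K](t) = 30*e^(t)/(25*e^(2*t) - 60*e^(t) + 36)

κ_2 = D^2[K](0) = 30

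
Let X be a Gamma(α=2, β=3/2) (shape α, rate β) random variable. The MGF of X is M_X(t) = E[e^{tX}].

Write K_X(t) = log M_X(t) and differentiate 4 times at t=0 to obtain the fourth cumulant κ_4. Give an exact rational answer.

M_X(t) = 9/(4*(3/2 - t)^2)
K_X(t) = log M_X(t) = -2*log(3/2 - t) - 2*log(2) + 2*log(3)
K^(4)(t) = 192/(16*t^4 - 96*t^3 + 216*t^2 - 216*t + 81)

κ_4 = K^(4)(0) = 64/27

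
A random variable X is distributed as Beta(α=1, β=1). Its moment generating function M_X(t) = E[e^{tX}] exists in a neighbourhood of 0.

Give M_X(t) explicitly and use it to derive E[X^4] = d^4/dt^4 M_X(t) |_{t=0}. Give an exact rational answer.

E[X^4] = D^4[M](0) = 1/5

M_X(t) = ₁F₁(1; 2; t)
D^4[M](t) = ₁F₁(5; 6; t)/5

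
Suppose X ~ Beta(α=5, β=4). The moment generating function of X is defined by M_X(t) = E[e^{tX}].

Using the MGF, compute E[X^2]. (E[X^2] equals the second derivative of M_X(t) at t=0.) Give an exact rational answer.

M_X(t) = ₁F₁(5; 9; t)
D^2[M](t) = ₁F₁(7; 11; t)/3

E[X^2] = D^2[M](0) = 1/3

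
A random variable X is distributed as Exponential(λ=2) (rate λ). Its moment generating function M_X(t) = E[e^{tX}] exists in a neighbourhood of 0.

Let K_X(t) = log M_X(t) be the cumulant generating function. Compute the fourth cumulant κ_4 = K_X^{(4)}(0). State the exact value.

M_X(t) = 2/(2 - t)
K_X(t) = log M_X(t) = -log(2 - t) + log(2)
dK/dt = -1/(t - 2)
d^2K/dt^2 = 1/(t^2 - 4*t + 4)
d^3K/dt^3 = -2/(t^3 - 6*t^2 + 12*t - 8)
d^4K/dt^4 = 6/(t^4 - 8*t^3 + 24*t^2 - 32*t + 16)

κ_4 = d^4K/dt^4 |_{t=0} = 3/8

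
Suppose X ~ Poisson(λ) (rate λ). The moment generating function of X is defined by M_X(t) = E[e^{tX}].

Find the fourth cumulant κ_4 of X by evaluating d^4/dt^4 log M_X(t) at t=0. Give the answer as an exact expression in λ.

κ_4 = D^4[K](0) = λ

M_X(t) = e^(λ*(e^(t) - 1))
K_X(t) = log M_X(t) = λ*(e^(t) - 1)
D^4[K](t) = λ*e^(t)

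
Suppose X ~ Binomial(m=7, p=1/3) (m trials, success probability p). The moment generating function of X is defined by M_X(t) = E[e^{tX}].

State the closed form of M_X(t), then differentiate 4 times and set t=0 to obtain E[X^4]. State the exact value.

E[X^4] = M′′′′(0) = 2485/27

M_X(t) = (e^(t)/3 + 2/3)^7
M′(t) = 7*e^(7*t)/2187 + 28*e^(6*t)/729 + 140*e^(5*t)/729 + 1120*e^(4*t)/2187 + 560*e^(3*t)/729 + 448*e^(2*t)/729 + 448*e^(t)/2187
M′′(t) = 49*e^(7*t)/2187 + 56*e^(6*t)/243 + 700*e^(5*t)/729 + 4480*e^(4*t)/2187 + 560*e^(3*t)/243 + 896*e^(2*t)/729 + 448*e^(t)/2187
M′′′(t) = 343*e^(7*t)/2187 + 112*e^(6*t)/81 + 3500*e^(5*t)/729 + 17920*e^(4*t)/2187 + 560*e^(3*t)/81 + 1792*e^(2*t)/729 + 448*e^(t)/2187
M′′′′(t) = 2401*e^(7*t)/2187 + 224*e^(6*t)/27 + 17500*e^(5*t)/729 + 71680*e^(4*t)/2187 + 560*e^(3*t)/27 + 3584*e^(2*t)/729 + 448*e^(t)/2187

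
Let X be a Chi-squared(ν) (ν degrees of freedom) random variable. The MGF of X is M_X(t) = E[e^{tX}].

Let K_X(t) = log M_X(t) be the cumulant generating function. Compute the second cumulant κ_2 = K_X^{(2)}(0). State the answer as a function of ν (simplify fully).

κ_2 = K^(2)(0) = 2*ν

M_X(t) = (1 - 2*t)^(-ν/2)
K_X(t) = log M_X(t) = -ν*log(1 - 2*t)/2
K^(2)(t) = 2*ν/(4*t^2 - 4*t + 1)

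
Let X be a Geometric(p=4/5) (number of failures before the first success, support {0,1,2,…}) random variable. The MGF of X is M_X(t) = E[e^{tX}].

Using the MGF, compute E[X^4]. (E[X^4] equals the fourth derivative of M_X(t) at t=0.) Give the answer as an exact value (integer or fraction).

M_X(t) = 4/(5*(1 - e^(t)/5))
D^4[M](t) = (-4*e^(4*t) - 220*e^(3*t) - 1100*e^(2*t) - 500*e^(t))/(e^(5*t) - 25*e^(4*t) + 250*e^(3*t) - 1250*e^(2*t) + 3125*e^(t) - 3125)

E[X^4] = D^4[M](0) = 57/32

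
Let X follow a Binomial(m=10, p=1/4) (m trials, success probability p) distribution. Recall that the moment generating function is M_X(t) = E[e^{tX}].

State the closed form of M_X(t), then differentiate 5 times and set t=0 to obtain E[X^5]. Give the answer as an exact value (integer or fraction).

M_X(t) = (e^(t)/4 + 3/4)^10

E[X^5] = D^5[M](0) = 19025/32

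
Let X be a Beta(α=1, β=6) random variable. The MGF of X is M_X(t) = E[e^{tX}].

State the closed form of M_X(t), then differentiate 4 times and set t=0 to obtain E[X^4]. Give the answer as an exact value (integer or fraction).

M_X(t) = ₁F₁(1; 7; t)
M^(4)(t) = ₁F₁(5; 11; t)/210

E[X^4] = M^(4)(0) = 1/210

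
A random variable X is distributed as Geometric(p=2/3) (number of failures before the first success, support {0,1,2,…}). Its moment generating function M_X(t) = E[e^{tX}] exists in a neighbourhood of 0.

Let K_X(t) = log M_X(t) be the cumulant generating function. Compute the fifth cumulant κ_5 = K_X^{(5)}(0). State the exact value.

κ_5 = K′′′′′(0) = 15

M_X(t) = 2/(3*(1 - e^(t)/3))
K_X(t) = log M_X(t) = -log(1 - e^(t)/3) - log(3) + log(2)
K′(t) = -e^(t)/(e^(t) - 3)
K′′(t) = 3*e^(t)/(e^(2*t) - 6*e^(t) + 9)
K′′′(t) = (-3*e^(2*t) - 9*e^(t))/(e^(3*t) - 9*e^(2*t) + 27*e^(t) - 27)
K′′′′(t) = (3*e^(3*t) + 36*e^(2*t) + 27*e^(t))/(e^(4*t) - 12*e^(3*t) + 54*e^(2*t) - 108*e^(t) + 81)
K′′′′′(t) = (-3*e^(4*t) - 99*e^(3*t) - 297*e^(2*t) - 81*e^(t))/(e^(5*t) - 15*e^(4*t) + 90*e^(3*t) - 270*e^(2*t) + 405*e^(t) - 243)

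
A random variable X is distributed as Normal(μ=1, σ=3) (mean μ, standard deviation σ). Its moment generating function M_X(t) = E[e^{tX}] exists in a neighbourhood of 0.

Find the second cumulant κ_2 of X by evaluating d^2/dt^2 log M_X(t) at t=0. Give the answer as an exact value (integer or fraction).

M_X(t) = e^(9*t^2/2 + t)
K_X(t) = log M_X(t) = 9*t^2/2 + t
dK/dt = 9*t + 1
d^2K/dt^2 = 9

κ_2 = d^2K/dt^2 |_{t=0} = 9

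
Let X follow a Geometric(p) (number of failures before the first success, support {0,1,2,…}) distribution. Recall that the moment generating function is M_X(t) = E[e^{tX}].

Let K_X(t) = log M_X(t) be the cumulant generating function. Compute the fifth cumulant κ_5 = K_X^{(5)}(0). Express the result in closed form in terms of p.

M_X(t) = p/(-(1 - p)*e^(t) + 1)
K_X(t) = log M_X(t) = log(p) - log(-(1 - p)*e^(t) + 1)
K′(t) = (-p*e^(t) + e^(t))/(p*e^(t) - e^(t) + 1)
K′′(t) = (-p*e^(t) + e^(t))/(p^2*e^(2*t) - 2*p*e^(2*t) + 2*p*e^(t) + e^(2*t) - 2*e^(t) + 1)

κ_5 = K′′′′′(0) = (p^4 - 15*p^3 + 50*p^2 - 60*p + 24)/p^5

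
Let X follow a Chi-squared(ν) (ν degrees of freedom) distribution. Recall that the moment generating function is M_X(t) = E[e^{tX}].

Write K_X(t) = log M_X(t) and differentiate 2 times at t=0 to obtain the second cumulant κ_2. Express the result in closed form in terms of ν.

M_X(t) = (1 - 2*t)^(-ν/2)
K_X(t) = log M_X(t) = -ν*log(1 - 2*t)/2
dK/dt = -ν/(2*t - 1)
d^2K/dt^2 = 2*ν/(4*t^2 - 4*t + 1)

κ_2 = d^2K/dt^2 |_{t=0} = 2*ν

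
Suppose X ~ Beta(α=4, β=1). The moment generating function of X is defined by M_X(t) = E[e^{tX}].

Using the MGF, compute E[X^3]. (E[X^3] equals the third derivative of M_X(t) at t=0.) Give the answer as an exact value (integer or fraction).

E[X^3] = M′′′(0) = 4/7

M_X(t) = ₁F₁(4; 5; t)
M′(t) = 4*₁F₁(5; 6; t)/5
M′′(t) = 2*₁F₁(6; 7; t)/3
M′′′(t) = 4*₁F₁(7; 8; t)/7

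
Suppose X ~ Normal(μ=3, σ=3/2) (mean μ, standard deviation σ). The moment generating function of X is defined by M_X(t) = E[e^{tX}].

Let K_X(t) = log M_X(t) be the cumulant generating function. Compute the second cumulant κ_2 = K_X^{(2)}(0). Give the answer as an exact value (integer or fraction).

M_X(t) = e^(9*t^2/8 + 3*t)
K_X(t) = log M_X(t) = 9*t^2/8 + 3*t
dK/dt = 9*t/4 + 3
d^2K/dt^2 = 9/4

κ_2 = d^2K/dt^2 |_{t=0} = 9/4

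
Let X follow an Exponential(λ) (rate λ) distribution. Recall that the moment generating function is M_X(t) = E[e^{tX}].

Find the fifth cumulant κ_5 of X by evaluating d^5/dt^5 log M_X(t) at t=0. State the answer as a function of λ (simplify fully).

κ_5 = K′′′′′(0) = 24/λ^5

M_X(t) = λ/(λ - t)
K_X(t) = log M_X(t) = log(λ) - log(λ - t)
K′(t) = -1/(-λ + t)
K′′(t) = 1/(λ^2 - 2*λ*t + t^2)
K′′′(t) = -2/(-λ^3 + 3*λ^2*t - 3*λ*t^2 + t^3)
K′′′′(t) = 6/(λ^4 - 4*λ^3*t + 6*λ^2*t^2 - 4*λ*t^3 + t^4)
K′′′′′(t) = -24/(-λ^5 + 5*λ^4*t - 10*λ^3*t^2 + 10*λ^2*t^3 - 5*λ*t^4 + t^5)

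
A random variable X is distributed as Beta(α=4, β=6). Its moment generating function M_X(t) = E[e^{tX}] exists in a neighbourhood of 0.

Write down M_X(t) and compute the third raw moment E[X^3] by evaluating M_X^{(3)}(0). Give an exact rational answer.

M_X(t) = ₁F₁(4; 10; t)
M′(t) = 2*₁F₁(5; 11; t)/5
M′′(t) = 2*₁F₁(6; 12; t)/11
M′′′(t) = ₁F₁(7; 13; t)/11

E[X^3] = M′′′(0) = 1/11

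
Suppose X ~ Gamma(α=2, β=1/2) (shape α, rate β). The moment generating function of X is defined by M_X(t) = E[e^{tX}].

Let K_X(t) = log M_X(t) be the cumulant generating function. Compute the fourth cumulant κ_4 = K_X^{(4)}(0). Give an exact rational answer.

M_X(t) = 1/(4*(1/2 - t)^2)
K_X(t) = log M_X(t) = -2*log(1/2 - t) - 2*log(2)
dK/dt = -4/(2*t - 1)
d^2K/dt^2 = 8/(4*t^2 - 4*t + 1)
d^3K/dt^3 = -32/(8*t^3 - 12*t^2 + 6*t - 1)
d^4K/dt^4 = 192/(16*t^4 - 32*t^3 + 24*t^2 - 8*t + 1)

κ_4 = d^4K/dt^4 |_{t=0} = 192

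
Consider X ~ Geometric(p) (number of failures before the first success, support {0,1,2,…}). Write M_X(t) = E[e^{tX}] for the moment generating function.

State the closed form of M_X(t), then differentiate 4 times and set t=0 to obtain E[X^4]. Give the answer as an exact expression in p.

E[X^4] = D^4[M](0) = 1 - 15/p + 50/p^2 - 60/p^3 + 24/p^4

M_X(t) = p/(-(1 - p)*e^(t) + 1)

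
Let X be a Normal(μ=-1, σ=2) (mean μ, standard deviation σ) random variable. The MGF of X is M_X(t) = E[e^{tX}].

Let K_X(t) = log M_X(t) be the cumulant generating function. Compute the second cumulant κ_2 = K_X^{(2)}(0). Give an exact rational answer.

κ_2 = K′′(0) = 4

M_X(t) = e^(2*t^2 - t)
K_X(t) = log M_X(t) = 2*t^2 - t
K′(t) = 4*t - 1
K′′(t) = 4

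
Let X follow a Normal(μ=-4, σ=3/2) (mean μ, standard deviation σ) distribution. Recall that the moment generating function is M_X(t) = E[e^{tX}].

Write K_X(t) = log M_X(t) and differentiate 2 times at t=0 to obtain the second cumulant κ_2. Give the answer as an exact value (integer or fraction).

M_X(t) = e^(9*t^2/8 - 4*t)
K_X(t) = log M_X(t) = 9*t^2/8 - 4*t
D^2[K](t) = 9/4

κ_2 = D^2[K](0) = 9/4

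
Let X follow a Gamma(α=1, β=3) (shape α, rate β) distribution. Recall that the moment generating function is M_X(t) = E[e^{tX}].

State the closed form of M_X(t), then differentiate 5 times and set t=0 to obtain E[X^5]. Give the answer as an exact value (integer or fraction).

E[X^5] = D^5[M](0) = 40/81

M_X(t) = 3/(3 - t)
D^5[M](t) = 360/(t^6 - 18*t^5 + 135*t^4 - 540*t^3 + 1215*t^2 - 1458*t + 729)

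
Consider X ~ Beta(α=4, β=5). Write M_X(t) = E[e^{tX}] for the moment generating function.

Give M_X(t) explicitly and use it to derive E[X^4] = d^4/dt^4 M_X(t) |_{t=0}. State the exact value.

E[X^4] = d^4M/dt^4 |_{t=0} = 7/99

M_X(t) = ₁F₁(4; 9; t)
dM/dt = 4*₁F₁(5; 10; t)/9
d^2M/dt^2 = 2*₁F₁(6; 11; t)/9
d^3M/dt^3 = 4*₁F₁(7; 12; t)/33
d^4M/dt^4 = 7*₁F₁(8; 13; t)/99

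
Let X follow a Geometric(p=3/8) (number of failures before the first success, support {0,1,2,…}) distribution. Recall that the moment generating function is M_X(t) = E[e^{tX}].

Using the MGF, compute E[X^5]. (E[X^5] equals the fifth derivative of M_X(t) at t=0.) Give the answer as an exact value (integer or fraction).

M_X(t) = 3/(8*(1 - 5*e^(t)/8))

E[X^5] = D^5[M](0) = 338135/81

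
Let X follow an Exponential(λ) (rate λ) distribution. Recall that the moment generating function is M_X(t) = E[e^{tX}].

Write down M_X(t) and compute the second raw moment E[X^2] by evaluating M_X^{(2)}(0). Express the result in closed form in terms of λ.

E[X^2] = M′′(0) = 2/λ^2

M_X(t) = λ/(λ - t)
M′(t) = λ/(λ^2 - 2*λ*t + t^2)
M′′(t) = -2*λ/(-λ^3 + 3*λ^2*t - 3*λ*t^2 + t^3)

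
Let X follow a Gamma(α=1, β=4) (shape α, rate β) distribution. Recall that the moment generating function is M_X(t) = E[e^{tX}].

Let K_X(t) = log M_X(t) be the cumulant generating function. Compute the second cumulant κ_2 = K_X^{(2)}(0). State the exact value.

M_X(t) = 4/(4 - t)
K_X(t) = log M_X(t) = -log(4 - t) + 2*log(2)
K^(2)(t) = 1/(t^2 - 8*t + 16)

κ_2 = K^(2)(0) = 1/16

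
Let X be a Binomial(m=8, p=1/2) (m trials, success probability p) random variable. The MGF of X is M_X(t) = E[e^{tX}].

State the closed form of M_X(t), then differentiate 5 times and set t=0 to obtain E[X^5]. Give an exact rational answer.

M_X(t) = (e^(t)/2 + 1/2)^8
D^5[M](t) = 128*e^(8*t) + 16807*e^(7*t)/32 + 1701*e^(6*t)/2 + 21875*e^(5*t)/32 + 280*e^(4*t) + 1701*e^(3*t)/32 + 7*e^(2*t)/2 + e^(t)/32

E[X^5] = D^5[M](0) = 2524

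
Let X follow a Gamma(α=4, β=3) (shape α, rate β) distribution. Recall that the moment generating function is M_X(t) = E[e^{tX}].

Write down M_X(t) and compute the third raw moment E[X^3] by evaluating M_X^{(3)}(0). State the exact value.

E[X^3] = D^3[M](0) = 40/9

M_X(t) = 81/(3 - t)^4
D^3[M](t) = -9720/(t^7 - 21*t^6 + 189*t^5 - 945*t^4 + 2835*t^3 - 5103*t^2 + 5103*t - 2187)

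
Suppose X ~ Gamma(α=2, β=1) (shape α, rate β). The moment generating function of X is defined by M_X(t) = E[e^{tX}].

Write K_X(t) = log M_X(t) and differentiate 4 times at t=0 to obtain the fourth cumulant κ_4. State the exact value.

M_X(t) = (1 - t)^(-2)
K_X(t) = log M_X(t) = -2*log(1 - t)
K^(4)(t) = 12/(t^4 - 4*t^3 + 6*t^2 - 4*t + 1)

κ_4 = K^(4)(0) = 12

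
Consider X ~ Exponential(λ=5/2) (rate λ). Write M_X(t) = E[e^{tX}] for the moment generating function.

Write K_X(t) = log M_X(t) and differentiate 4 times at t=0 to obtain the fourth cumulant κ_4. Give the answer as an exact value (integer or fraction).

κ_4 = K^(4)(0) = 96/625

M_X(t) = 5/(2*(5/2 - t))
K_X(t) = log M_X(t) = -log(5/2 - t) - log(2) + log(5)
K^(4)(t) = 96/(16*t^4 - 160*t^3 + 600*t^2 - 1000*t + 625)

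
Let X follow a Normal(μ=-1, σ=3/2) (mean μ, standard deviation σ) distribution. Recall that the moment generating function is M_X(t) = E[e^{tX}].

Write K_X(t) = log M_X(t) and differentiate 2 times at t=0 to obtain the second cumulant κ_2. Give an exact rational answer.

M_X(t) = e^(9*t^2/8 - t)
K_X(t) = log M_X(t) = 9*t^2/8 - t
dK/dt = 9*t/4 - 1
d^2K/dt^2 = 9/4

κ_2 = d^2K/dt^2 |_{t=0} = 9/4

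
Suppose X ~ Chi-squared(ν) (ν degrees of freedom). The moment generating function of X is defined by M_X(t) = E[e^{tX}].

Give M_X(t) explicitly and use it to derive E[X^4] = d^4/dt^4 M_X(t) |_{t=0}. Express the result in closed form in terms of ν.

M_X(t) = (1 - 2*t)^(-ν/2)
M′(t) = -ν/(2*t*(1 - 2*t)^(ν/2) - (1 - 2*t)^(ν/2))
M′′(t) = (ν^2 + 2*ν)/(4*t^2*(1 - 2*t)^(ν/2) - 4*t*(1 - 2*t)^(ν/2) + (1 - 2*t)^(ν/2))
M′′′(t) = (-ν^3 - 6*ν^2 - 8*ν)/(8*t^3*(1 - 2*t)^(ν/2) - 12*t^2*(1 - 2*t)^(ν/2) + 6*t*(1 - 2*t)^(ν/2) - (1 - 2*t)^(ν/2))
M′′′′(t) = (ν^4 + 12*ν^3 + 44*ν^2 + 48*ν)/(16*t^4*(1 - 2*t)^(ν/2) - 32*t^3*(1 - 2*t)^(ν/2) + 24*t^2*(1 - 2*t)^(ν/2) - 8*t*(1 - 2*t)^(ν/2) + (1 - 2*t)^(ν/2))

E[X^4] = M′′′′(0) = ν*(ν^3 + 12*ν^2 + 44*ν + 48)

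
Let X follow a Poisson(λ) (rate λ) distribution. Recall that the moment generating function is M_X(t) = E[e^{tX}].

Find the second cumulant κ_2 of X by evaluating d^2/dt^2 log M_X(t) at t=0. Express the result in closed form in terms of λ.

M_X(t) = e^(λ*(e^(t) - 1))
K_X(t) = log M_X(t) = λ*(e^(t) - 1)
K^(2)(t) = λ*e^(t)

κ_2 = K^(2)(0) = λ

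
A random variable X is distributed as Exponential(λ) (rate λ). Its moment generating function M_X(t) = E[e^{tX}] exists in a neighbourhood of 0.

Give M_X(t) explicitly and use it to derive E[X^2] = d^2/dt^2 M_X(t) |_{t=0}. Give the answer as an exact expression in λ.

E[X^2] = M′′(0) = 2/λ^2

M_X(t) = λ/(λ - t)
M′(t) = λ/(λ^2 - 2*λ*t + t^2)
M′′(t) = -2*λ/(-λ^3 + 3*λ^2*t - 3*λ*t^2 + t^3)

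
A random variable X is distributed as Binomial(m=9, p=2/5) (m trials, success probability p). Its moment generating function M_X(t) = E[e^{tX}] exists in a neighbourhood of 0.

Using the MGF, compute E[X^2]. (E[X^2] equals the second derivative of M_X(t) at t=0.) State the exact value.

M_X(t) = (2*e^(t)/5 + 3/5)^9

E[X^2] = d^2M/dt^2 |_{t=0} = 378/25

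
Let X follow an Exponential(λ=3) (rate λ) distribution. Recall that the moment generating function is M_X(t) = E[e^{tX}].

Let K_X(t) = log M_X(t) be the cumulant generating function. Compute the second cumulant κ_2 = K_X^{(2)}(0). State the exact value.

M_X(t) = 3/(3 - t)
K_X(t) = log M_X(t) = -log(3 - t) + log(3)
D^2[K](t) = 1/(t^2 - 6*t + 9)

κ_2 = D^2[K](0) = 1/9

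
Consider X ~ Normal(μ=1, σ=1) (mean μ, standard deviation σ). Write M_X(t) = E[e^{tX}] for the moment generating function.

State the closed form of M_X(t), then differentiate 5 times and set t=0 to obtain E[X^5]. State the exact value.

E[X^5] = D^5[M](0) = 26

M_X(t) = e^(t^2/2 + t)
D^5[M](t) = t^5*e^(t)*e^(t^2/2) + 5*t^4*e^(t)*e^(t^2/2) + 20*t^3*e^(t)*e^(t^2/2) + 40*t^2*e^(t)*e^(t^2/2) + 50*t*e^(t)*e^(t^2/2) + 26*e^(t)*e^(t^2/2)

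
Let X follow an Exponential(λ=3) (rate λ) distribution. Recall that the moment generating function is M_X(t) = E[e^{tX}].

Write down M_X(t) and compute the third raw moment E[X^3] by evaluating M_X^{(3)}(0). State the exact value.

M_X(t) = 3/(3 - t)
dM/dt = 3/(t^2 - 6*t + 9)
d^2M/dt^2 = -6/(t^3 - 9*t^2 + 27*t - 27)
d^3M/dt^3 = 18/(t^4 - 12*t^3 + 54*t^2 - 108*t + 81)

E[X^3] = d^3M/dt^3 |_{t=0} = 2/9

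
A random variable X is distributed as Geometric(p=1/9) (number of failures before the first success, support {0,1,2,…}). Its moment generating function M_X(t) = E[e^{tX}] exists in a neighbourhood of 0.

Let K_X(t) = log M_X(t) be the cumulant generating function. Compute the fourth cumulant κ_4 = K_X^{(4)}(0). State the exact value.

M_X(t) = 1/(9*(1 - 8*e^(t)/9))
K_X(t) = log M_X(t) = -log(1 - 8*e^(t)/9) - 2*log(3)
K′(t) = -8*e^(t)/(8*e^(t) - 9)
K′′(t) = 72*e^(t)/(64*e^(2*t) - 144*e^(t) + 81)
K′′′(t) = (-576*e^(2*t) - 648*e^(t))/(512*e^(3*t) - 1728*e^(2*t) + 1944*e^(t) - 729)
K′′′′(t) = (4608*e^(3*t) + 20736*e^(2*t) + 5832*e^(t))/(4096*e^(4*t) - 18432*e^(3*t) + 31104*e^(2*t) - 23328*e^(t) + 6561)

κ_4 = K′′′′(0) = 31176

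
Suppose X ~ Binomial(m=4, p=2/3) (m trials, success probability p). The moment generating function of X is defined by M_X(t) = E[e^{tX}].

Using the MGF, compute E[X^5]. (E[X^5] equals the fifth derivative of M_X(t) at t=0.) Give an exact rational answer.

M_X(t) = (2*e^(t)/3 + 1/3)^4
D^5[M](t) = 16384*e^(4*t)/81 + 96*e^(3*t) + 256*e^(2*t)/27 + 8*e^(t)/81

E[X^5] = D^5[M](0) = 8312/27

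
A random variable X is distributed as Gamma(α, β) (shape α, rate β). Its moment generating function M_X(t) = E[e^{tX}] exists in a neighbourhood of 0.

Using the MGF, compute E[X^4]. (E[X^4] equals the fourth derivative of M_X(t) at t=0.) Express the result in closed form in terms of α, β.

M_X(t) = (β/(β - t))^α
dM/dt = -α*β^α*(1/(β - t))^α/(-β + t)
d^2M/dt^2 = (α^2*β^α*(1/(β - t))^α + α*β^α*(1/(β - t))^α)/(β^2 - 2*β*t + t^2)
d^3M/dt^3 = (-α^3*β^α*(1/(β - t))^α - 3*α^2*β^α*(1/(β - t))^α - 2*α*β^α*(1/(β - t))^α)/(-β^3 + 3*β^2*t - 3*β*t^2 + t^3)
d^4M/dt^4 = (α^4*β^α*(1/(β - t))^α + 6*α^3*β^α*(1/(β - t))^α + 11*α^2*β^α*(1/(β - t))^α + 6*α*β^α*(1/(β - t))^α)/(β^4 - 4*β^3*t + 6*β^2*t^2 - 4*β*t^3 + t^4)

E[X^4] = d^4M/dt^4 |_{t=0} = α*(α^3 + 6*α^2 + 11*α + 6)/β^4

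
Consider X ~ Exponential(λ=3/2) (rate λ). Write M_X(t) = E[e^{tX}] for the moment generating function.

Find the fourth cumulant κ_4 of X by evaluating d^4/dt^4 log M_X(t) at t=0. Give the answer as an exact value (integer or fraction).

M_X(t) = 3/(2*(3/2 - t))
K_X(t) = log M_X(t) = -log(3/2 - t) - log(2) + log(3)
D^4[K](t) = 96/(16*t^4 - 96*t^3 + 216*t^2 - 216*t + 81)

κ_4 = D^4[K](0) = 32/27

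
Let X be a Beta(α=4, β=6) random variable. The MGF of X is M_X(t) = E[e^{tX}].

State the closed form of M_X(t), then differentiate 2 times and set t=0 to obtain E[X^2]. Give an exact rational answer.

E[X^2] = M′′(0) = 2/11

M_X(t) = ₁F₁(4; 10; t)
M′(t) = 2*₁F₁(5; 11; t)/5
M′′(t) = 2*₁F₁(6; 12; t)/11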